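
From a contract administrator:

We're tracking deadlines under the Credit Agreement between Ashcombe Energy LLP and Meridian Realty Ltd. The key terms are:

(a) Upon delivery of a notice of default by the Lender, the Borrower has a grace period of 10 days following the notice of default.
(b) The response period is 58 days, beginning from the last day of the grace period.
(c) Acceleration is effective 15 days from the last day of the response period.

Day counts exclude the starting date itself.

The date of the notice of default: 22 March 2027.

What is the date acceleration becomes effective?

13 June 2027

The last day of the grace period: 22 March 2027 + 10 days = 1 April 2027.
The last day of the response period: 58 calendar days after 1 April 2027 is 29 May 2027.
The date acceleration becomes effective: 15 calendar days after 29 May 2027 is 13 June 2027.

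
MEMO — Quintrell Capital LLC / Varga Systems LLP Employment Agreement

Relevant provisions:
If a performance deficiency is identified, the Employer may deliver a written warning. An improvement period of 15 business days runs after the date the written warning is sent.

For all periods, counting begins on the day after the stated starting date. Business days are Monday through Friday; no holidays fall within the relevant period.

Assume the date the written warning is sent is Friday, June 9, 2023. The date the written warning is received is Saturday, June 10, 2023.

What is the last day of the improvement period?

From Friday, June 9, 2023, 15 business days (Jun 12, Jun 13, Jun 14, Jun 15, …, Jun 28, Jun 29, Jun 30, skipping weekends) brings us to Friday, June 30, 2023, which is the last day of the improvement period.

June 30, 2023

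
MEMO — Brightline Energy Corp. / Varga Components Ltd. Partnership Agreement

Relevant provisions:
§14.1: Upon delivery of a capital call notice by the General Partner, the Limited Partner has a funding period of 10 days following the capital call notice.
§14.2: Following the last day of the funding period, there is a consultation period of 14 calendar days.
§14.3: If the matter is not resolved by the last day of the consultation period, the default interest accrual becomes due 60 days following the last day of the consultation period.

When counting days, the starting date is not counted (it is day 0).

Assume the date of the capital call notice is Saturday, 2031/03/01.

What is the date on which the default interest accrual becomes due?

2031/05/24

Adding 10 calendar days to 2031/03/01 gives 2031/03/11, which is the last day of the funding period.
The last day of the consultation period: 2031/03/11 + 14 days = 2031/03/25.
The date on which the default interest accrual becomes due: 2031/03/25 + 60 days = 2031/05/24.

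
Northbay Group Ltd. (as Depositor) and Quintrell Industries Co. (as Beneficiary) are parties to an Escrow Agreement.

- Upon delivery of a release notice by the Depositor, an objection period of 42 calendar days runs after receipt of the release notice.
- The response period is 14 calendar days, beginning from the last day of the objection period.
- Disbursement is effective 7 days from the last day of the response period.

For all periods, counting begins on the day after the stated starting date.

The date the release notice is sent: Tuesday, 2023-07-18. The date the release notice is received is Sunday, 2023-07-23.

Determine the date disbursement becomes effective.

The last day of the objection period: 42 calendar days after 2023-07-23 is 2023-09-03.
The last day of the response period: 2023-09-03 + 14 days = 2023-09-17.
Adding 7 calendar days to 2023-09-17 gives 2023-09-24, which is the date disbursement becomes effective.

2023-09-24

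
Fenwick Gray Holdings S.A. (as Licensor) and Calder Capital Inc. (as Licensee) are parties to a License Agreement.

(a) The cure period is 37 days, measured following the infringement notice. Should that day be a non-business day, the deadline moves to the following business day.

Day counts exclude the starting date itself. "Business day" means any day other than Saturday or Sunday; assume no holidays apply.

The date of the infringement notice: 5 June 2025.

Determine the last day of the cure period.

14 July 2025

The last day of the cure period: 37 calendar days after 5 June 2025 is 12 July 2025. That falls on a Saturday, so it rolls to the next business day, Monday, 14 July 2025.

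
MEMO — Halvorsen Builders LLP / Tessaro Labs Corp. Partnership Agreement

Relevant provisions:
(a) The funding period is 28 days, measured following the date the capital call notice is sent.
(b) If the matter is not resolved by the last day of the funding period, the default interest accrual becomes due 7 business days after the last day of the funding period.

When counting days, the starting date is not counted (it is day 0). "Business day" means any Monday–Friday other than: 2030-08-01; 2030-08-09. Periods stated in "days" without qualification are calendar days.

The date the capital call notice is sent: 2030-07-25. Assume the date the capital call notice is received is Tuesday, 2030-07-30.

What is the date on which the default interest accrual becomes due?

2030-09-02

The last day of the funding period: 2030-07-25 + 28 days = 2030-08-22.
The date on which the default interest accrual becomes due: 7 business days after Thursday, 2030-08-22, skipping weekends — Aug 23, Aug 26, Aug 27, Aug 28, Aug 29, Aug 30, Sep 2 — lands on Monday, 2030-09-02.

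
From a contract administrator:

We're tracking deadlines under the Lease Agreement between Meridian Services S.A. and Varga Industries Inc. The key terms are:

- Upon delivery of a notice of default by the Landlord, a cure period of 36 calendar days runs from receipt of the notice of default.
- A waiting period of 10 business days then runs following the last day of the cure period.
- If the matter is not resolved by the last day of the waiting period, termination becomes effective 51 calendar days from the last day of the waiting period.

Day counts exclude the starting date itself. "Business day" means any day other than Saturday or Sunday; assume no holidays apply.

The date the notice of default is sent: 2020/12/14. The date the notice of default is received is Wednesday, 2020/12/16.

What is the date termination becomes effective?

The last day of the cure period: 36 calendar days after 2020/12/16 is 2021/01/21.
The last day of the waiting period: counting 10 business days from Thursday, 2021/01/21 (Jan 22, Jan 25, Jan 26, Jan 27, Jan 28, Jan 29, Feb 1, Feb 2, Feb 3, Feb 4, skipping weekends) reaches Thursday, 2021/02/04.
Adding 51 calendar days to 2021/02/04 gives 2021/03/27, which is the date termination becomes effective.

2021/03/27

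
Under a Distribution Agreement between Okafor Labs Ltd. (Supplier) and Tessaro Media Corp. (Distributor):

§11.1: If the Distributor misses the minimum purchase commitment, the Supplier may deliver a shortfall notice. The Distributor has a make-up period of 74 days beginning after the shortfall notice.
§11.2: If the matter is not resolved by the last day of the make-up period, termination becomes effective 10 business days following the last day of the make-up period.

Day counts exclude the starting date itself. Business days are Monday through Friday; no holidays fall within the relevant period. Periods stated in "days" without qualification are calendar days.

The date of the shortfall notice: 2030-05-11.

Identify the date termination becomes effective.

The last day of the make-up period: 74 calendar days after 2030-05-11 is 2030-07-24.
From Wednesday, 2030-07-24, 10 business days (Jul 25, Jul 26, Jul 29, Jul 30, Jul 31, Aug 1, Aug 2, Aug 5, Aug 6, Aug 7, skipping weekends) brings us to Wednesday, 2030-08-07, which is the date termination becomes effective.

2030-08-07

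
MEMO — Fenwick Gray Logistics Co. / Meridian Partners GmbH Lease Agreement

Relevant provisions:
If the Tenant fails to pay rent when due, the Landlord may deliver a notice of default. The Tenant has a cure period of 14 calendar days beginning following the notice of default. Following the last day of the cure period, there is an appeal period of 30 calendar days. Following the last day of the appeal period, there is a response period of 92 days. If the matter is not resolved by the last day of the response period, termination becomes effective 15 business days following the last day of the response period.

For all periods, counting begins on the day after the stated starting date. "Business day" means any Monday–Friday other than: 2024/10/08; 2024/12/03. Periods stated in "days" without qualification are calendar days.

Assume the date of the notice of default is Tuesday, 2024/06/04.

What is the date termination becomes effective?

Adding 14 calendar days to 2024/06/04 gives 2024/06/18, which is the last day of the cure period.
Adding 30 calendar days to 2024/06/18 gives 2024/07/18, which is the last day of the appeal period.
Adding 92 calendar days to 2024/07/18 gives 2024/10/18, which is the last day of the response period.
From Friday, 2024/10/18, 15 business days (Oct 21, Oct 22, Oct 23, Oct 24, …, Nov 6, Nov 7, Nov 8, skipping weekends) brings us to Friday, 2024/11/08, which is the date termination becomes effective.

2024/11/08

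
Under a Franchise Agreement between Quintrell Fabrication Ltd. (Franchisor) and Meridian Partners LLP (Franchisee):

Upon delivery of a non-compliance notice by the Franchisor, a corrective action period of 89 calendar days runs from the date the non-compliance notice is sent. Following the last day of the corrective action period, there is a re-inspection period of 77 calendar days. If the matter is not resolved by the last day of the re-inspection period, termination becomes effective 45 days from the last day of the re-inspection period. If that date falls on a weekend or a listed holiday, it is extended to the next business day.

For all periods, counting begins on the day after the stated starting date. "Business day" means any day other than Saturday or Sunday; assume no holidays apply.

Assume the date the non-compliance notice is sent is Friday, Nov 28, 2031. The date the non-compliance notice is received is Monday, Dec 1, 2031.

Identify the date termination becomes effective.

Jun 28, 2032

The last day of the corrective action period: Nov 28, 2031 + 89 days = Feb 25, 2032.
The last day of the re-inspection period: Feb 25, 2032 + 77 days = May 12, 2032.
The date termination becomes effective: May 12, 2032 + 45 days = Jun 26, 2032. That falls on a Saturday, so it rolls to the next business day, Monday, Jun 28, 2032.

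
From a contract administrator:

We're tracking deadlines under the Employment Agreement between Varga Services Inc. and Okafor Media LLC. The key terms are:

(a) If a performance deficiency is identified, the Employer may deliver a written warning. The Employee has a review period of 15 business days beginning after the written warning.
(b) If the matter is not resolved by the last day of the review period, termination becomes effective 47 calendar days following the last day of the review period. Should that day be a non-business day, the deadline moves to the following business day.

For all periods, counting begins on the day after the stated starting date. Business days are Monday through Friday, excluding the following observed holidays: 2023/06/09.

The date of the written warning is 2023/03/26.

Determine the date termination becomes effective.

2023/05/31

The last day of the review period: 15 business days after Sunday, 2023/03/26, skipping weekends — Mar 27, Mar 28, Mar 29, Mar 30, …, Apr 12, Apr 13, Apr 14 — lands on Friday, 2023/04/14.
The date termination becomes effective: 2023/04/14 + 47 days = 2023/05/31. 2023/05/31 is a Wednesday and is not a listed holiday, so no roll-forward applies.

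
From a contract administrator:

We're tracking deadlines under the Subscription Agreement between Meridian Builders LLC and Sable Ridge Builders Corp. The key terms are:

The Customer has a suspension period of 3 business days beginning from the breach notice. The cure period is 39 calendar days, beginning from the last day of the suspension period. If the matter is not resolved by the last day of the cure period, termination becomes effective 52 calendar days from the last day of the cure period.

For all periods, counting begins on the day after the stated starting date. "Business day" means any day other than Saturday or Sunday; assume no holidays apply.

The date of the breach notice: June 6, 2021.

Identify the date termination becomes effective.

September 8, 2021

The last day of the suspension period: counting 3 business days from Sunday, June 6, 2021 (Jun 7, Jun 8, Jun 9, skipping weekends) reaches Wednesday, June 9, 2021.
The last day of the cure period: June 9, 2021 + 39 days = July 18, 2021.
The date termination becomes effective: July 18, 2021 + 52 days = September 8, 2021.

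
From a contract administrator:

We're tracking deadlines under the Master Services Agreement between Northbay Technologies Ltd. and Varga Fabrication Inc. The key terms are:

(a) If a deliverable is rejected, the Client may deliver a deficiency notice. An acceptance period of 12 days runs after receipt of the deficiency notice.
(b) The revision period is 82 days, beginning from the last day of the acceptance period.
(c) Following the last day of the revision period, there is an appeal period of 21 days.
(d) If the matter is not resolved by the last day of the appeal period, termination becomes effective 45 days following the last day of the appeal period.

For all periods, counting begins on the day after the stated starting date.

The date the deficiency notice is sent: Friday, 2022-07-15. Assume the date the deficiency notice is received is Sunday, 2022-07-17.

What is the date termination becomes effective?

2022-12-24

Adding 12 calendar days to 2022-07-17 gives 2022-07-29, which is the last day of the acceptance period.
The last day of the revision period: 2022-07-29 + 82 days = 2022-10-19.
The last day of the appeal period: 21 calendar days after 2022-10-19 is 2022-11-09.
Adding 45 calendar days to 2022-11-09 gives 2022-12-24, which is the date termination becomes effective.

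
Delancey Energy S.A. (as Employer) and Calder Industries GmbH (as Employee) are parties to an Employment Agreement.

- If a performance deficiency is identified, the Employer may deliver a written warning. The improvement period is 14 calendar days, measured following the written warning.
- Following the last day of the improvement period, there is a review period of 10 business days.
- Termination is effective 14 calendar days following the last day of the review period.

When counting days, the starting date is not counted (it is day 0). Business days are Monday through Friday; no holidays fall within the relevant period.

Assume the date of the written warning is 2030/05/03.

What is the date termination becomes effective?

Adding 14 calendar days to 2030/05/03 gives 2030/05/17, which is the last day of the improvement period.
The last day of the review period: 10 business days after Friday, 2030/05/17, skipping weekends — May 20, May 21, May 22, May 23, May 24, May 27, May 28, May 29, May 30, May 31 — lands on Friday, 2030/05/31.
The date termination becomes effective: 2030/05/31 + 14 days = 2030/06/14.

2030/06/14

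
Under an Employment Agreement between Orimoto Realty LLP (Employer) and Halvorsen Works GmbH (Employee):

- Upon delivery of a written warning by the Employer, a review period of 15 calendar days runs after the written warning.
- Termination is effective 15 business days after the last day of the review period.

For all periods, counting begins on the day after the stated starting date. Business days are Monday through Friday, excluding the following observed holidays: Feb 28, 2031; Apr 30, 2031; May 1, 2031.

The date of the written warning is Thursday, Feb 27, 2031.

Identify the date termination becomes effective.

Apr 4, 2031

The last day of the review period: Feb 27, 2031 + 15 days = Mar 14, 2031.
The date termination becomes effective: counting 15 business days from Friday, Mar 14, 2031 (Mar 17, Mar 18, Mar 19, Mar 20, …, Apr 2, Apr 3, Apr 4, skipping weekends) reaches Friday, Apr 4, 2031.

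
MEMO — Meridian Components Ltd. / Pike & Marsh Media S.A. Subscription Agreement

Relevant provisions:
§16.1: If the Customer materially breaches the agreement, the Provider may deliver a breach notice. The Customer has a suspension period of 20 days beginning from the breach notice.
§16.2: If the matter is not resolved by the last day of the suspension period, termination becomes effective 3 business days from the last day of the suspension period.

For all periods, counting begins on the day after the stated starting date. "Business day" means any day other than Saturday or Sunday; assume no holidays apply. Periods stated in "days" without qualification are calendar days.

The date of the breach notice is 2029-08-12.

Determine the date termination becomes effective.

The last day of the suspension period: 2029-08-12 + 20 days = 2029-09-01.
The date termination becomes effective: counting 3 business days from Saturday, 2029-09-01 (Sep 3, Sep 4, Sep 5, skipping weekends) reaches Wednesday, 2029-09-05.

2029-09-05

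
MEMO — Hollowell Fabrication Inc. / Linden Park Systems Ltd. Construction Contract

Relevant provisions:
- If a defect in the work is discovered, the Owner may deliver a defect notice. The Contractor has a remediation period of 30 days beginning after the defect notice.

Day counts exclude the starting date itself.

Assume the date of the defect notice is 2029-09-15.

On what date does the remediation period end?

2029-10-15

Adding 30 calendar days to 2029-09-15 gives 2029-10-15, which is the last day of the remediation period.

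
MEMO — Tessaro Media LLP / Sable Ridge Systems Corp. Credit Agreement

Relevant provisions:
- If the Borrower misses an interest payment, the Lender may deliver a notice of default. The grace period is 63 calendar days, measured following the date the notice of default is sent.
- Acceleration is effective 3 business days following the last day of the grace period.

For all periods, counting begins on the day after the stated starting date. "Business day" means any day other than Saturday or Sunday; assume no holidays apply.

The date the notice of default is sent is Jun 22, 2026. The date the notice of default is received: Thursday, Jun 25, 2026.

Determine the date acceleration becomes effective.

Aug 27, 2026

The last day of the grace period: Jun 22, 2026 + 63 days = Aug 24, 2026.
The date acceleration becomes effective: 3 business days after Monday, Aug 24, 2026, skipping weekends — Aug 25, Aug 26, Aug 27 — lands on Thursday, Aug 27, 2026.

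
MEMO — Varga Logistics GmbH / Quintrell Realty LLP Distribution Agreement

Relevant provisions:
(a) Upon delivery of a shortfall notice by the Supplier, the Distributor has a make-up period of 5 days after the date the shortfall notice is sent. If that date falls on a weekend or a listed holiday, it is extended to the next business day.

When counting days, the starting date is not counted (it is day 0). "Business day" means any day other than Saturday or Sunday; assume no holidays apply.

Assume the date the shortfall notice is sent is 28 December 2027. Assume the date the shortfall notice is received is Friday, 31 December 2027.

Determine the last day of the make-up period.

3 January 2028

Adding 5 calendar days to 28 December 2027 gives 2 January 2028, which is the last day of the make-up period. That falls on a Sunday, so it rolls to the next business day, Monday, 3 January 2028.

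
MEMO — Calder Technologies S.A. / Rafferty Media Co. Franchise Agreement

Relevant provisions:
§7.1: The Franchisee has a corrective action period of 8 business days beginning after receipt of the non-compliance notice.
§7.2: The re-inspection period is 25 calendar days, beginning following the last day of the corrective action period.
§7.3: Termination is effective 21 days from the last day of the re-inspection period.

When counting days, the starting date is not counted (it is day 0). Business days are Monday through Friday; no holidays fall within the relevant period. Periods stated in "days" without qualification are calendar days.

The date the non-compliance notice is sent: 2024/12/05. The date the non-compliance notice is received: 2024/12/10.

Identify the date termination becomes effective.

From Tuesday, 2024/12/10, 8 business days (Dec 11, Dec 12, Dec 13, Dec 16, Dec 17, Dec 18, Dec 19, Dec 20, skipping weekends) brings us to Friday, 2024/12/20, which is the last day of the corrective action period.
The last day of the re-inspection period: 2024/12/20 + 25 days = 2025/01/14.
The date termination becomes effective: 21 calendar days after 2025/01/14 is 2025/02/04.

2025/02/04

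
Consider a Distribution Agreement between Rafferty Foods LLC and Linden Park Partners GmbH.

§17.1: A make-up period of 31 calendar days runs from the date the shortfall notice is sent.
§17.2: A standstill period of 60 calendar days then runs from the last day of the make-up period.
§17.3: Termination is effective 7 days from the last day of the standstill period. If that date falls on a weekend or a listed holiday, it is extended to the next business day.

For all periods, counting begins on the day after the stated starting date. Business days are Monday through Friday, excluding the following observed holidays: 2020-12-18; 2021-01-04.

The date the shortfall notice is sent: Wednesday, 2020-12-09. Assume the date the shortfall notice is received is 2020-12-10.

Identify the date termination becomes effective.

Adding 31 calendar days to 2020-12-09 gives 2021-01-09, which is the last day of the make-up period.
Adding 60 calendar days to 2021-01-09 gives 2021-03-10, which is the last day of the standstill period.
Adding 7 calendar days to 2021-03-10 gives 2021-03-17, which is the date termination becomes effective. 2021-03-17 is a Wednesday and is not a listed holiday, so no roll-forward applies.

2021-03-17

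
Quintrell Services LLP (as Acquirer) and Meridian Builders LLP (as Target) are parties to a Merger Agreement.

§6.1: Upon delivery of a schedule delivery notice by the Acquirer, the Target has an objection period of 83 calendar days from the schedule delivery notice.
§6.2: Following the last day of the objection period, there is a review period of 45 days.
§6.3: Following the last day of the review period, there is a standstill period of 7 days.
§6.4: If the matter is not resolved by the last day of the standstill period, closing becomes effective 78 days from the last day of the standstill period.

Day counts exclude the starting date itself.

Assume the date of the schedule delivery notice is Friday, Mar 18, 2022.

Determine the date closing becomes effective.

The last day of the objection period: Mar 18, 2022 + 83 days = Jun 9, 2022.
The last day of the review period: 45 calendar days after Jun 9, 2022 is Jul 24, 2022.
The last day of the standstill period: Jul 24, 2022 + 7 days = Jul 31, 2022.
The date closing becomes effective: 78 calendar days after Jul 31, 2022 is Oct 17, 2022.

Oct 17, 2022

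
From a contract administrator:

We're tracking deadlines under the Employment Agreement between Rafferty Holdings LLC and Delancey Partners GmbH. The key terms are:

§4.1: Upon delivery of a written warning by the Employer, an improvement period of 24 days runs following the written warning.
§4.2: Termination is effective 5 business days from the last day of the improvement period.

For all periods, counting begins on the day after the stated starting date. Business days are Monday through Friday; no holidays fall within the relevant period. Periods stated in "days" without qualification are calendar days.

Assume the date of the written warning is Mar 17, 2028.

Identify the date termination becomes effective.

Apr 17, 2028

The last day of the improvement period: 24 calendar days after Mar 17, 2028 is Apr 10, 2028.
From Monday, Apr 10, 2028, 5 business days (Apr 11, Apr 12, Apr 13, Apr 14, Apr 17, skipping weekends) brings us to Monday, Apr 17, 2028, which is the date termination becomes effective.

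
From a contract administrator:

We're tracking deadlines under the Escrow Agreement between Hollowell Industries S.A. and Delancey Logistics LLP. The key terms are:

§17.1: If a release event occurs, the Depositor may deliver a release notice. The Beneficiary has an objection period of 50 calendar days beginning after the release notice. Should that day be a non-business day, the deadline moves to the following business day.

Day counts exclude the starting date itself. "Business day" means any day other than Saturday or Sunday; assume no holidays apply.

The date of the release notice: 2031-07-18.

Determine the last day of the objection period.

The last day of the objection period: 2031-07-18 + 50 days = 2031-09-06. That falls on a Saturday, so it rolls to the next business day, Monday, 2031-09-08.

2031-09-08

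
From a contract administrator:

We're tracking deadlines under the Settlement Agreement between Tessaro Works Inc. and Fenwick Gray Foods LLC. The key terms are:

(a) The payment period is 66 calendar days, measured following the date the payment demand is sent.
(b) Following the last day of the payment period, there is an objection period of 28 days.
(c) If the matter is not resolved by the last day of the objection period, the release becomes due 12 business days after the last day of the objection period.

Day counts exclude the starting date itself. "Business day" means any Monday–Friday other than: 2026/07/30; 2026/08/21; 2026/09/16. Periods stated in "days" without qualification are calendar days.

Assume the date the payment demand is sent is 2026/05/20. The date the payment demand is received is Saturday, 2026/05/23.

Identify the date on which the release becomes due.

2026/09/08

The last day of the payment period: 66 calendar days after 2026/05/20 is 2026/07/25.
The last day of the objection period: 28 calendar days after 2026/07/25 is 2026/08/22.
The date on which the release becomes due: 12 business days after Saturday, 2026/08/22, skipping weekends — Aug 24, Aug 25, Aug 26, Aug 27, …, Sep 4, Sep 7, Sep 8 — lands on Tuesday, 2026/09/08.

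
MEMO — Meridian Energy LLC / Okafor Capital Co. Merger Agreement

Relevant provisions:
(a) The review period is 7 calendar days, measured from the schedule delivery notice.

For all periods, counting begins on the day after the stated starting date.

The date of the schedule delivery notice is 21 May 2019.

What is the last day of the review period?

28 May 2019

Adding 7 calendar days to 21 May 2019 gives 28 May 2019, which is the last day of the review period.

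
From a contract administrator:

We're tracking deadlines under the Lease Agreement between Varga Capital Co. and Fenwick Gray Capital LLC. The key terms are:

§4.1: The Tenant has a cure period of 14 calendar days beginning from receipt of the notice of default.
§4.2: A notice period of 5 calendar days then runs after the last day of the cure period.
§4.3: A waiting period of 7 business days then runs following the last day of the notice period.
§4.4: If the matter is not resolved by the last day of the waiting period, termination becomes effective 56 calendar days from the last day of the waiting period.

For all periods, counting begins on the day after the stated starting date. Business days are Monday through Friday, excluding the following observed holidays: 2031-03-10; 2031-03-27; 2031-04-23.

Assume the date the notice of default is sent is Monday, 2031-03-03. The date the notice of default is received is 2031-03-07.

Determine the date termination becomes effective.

Adding 14 calendar days to 2031-03-07 gives 2031-03-21, which is the last day of the cure period.
The last day of the notice period: 2031-03-21 + 5 days = 2031-03-26.
The last day of the waiting period: counting 7 business days from Wednesday, 2031-03-26 (Mar 28, Mar 31, Apr 1, Apr 2, Apr 3, Apr 4, Apr 7, skipping weekends and the listed holiday on Mar 27) reaches Monday, 2031-04-07.
The date termination becomes effective: 2031-04-07 + 56 days = 2031-06-02.

2031-06-02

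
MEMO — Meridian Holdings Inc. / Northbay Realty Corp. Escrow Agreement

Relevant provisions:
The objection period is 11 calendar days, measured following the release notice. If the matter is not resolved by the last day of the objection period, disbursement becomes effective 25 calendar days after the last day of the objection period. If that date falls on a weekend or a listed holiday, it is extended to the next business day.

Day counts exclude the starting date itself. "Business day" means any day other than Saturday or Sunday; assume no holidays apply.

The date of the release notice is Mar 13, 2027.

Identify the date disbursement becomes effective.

Apr 19, 2027

Adding 11 calendar days to Mar 13, 2027 gives Mar 24, 2027, which is the last day of the objection period.
Adding 25 calendar days to Mar 24, 2027 gives Apr 18, 2027, which is the date disbursement becomes effective. That falls on a Sunday, so it rolls to the next business day, Monday, Apr 19, 2027.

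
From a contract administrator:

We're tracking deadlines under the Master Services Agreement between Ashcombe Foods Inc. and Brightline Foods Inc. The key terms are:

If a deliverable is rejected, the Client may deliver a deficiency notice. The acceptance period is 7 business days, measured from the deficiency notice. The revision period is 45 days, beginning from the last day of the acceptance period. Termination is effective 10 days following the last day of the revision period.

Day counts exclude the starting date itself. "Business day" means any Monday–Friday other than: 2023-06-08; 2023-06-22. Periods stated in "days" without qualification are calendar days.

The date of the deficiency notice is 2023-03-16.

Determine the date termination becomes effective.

From Thursday, 2023-03-16, 7 business days (Mar 17, Mar 20, Mar 21, Mar 22, Mar 23, Mar 24, Mar 27, skipping weekends) brings us to Monday, 2023-03-27, which is the last day of the acceptance period.
The last day of the revision period: 45 calendar days after 2023-03-27 is 2023-05-11.
The date termination becomes effective: 10 calendar days after 2023-05-11 is 2023-05-21.

2023-05-21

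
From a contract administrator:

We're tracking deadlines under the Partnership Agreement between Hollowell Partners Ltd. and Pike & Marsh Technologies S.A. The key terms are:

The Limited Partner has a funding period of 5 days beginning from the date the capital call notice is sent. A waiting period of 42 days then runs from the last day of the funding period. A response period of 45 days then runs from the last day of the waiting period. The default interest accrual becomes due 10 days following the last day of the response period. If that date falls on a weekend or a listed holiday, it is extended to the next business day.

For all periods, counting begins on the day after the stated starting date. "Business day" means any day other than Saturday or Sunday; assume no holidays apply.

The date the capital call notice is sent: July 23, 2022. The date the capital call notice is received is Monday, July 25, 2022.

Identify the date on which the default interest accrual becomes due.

Adding 5 calendar days to July 23, 2022 gives July 28, 2022, which is the last day of the funding period.
Adding 42 calendar days to July 28, 2022 gives September 8, 2022, which is the last day of the waiting period.
The last day of the response period: September 8, 2022 + 45 days = October 23, 2022.
The date on which the default interest accrual becomes due: October 23, 2022 + 10 days = November 2, 2022. November 2, 2022 is a Wednesday, so no roll-forward applies.

November 2, 2022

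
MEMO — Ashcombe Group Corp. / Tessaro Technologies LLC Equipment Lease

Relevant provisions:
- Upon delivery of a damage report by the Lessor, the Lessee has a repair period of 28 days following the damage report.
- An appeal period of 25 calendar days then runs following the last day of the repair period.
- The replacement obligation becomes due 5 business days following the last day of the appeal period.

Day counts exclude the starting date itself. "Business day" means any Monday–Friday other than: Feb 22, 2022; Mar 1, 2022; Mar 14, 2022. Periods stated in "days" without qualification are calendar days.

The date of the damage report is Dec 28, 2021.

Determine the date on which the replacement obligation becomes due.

Feb 28, 2022

The last day of the repair period: Dec 28, 2021 + 28 days = Jan 25, 2022.
Adding 25 calendar days to Jan 25, 2022 gives Feb 19, 2022, which is the last day of the appeal period.
The date on which the replacement obligation becomes due: 5 business days after Saturday, Feb 19, 2022, skipping weekends and the listed holiday on Feb 22 — Feb 21, Feb 23, Feb 24, Feb 25, Feb 28 — lands on Monday, Feb 28, 2022.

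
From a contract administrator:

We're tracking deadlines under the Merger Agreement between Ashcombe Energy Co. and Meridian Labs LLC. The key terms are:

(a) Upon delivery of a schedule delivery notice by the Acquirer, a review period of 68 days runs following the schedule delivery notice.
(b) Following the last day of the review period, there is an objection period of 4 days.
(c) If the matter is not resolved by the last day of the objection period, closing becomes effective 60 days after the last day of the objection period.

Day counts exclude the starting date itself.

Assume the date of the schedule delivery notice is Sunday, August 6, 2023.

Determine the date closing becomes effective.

December 16, 2023

The last day of the review period: August 6, 2023 + 68 days = October 13, 2023.
Adding 4 calendar days to October 13, 2023 gives October 17, 2023, which is the last day of the objection period.
Adding 60 calendar days to October 17, 2023 gives December 16, 2023, which is the date closing becomes effective.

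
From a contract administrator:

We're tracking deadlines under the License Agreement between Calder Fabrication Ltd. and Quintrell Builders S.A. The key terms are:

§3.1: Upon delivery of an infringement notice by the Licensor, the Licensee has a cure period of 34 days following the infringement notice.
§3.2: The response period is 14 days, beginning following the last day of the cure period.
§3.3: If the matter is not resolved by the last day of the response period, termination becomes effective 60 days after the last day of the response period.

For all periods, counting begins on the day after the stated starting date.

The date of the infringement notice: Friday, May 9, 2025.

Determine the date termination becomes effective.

Aug 25, 2025

The last day of the cure period: 34 calendar days after May 9, 2025 is Jun 12, 2025.
Adding 14 calendar days to Jun 12, 2025 gives Jun 26, 2025, which is the last day of the response period.
Adding 60 calendar days to Jun 26, 2025 gives Aug 25, 2025, which is the date termination becomes effective.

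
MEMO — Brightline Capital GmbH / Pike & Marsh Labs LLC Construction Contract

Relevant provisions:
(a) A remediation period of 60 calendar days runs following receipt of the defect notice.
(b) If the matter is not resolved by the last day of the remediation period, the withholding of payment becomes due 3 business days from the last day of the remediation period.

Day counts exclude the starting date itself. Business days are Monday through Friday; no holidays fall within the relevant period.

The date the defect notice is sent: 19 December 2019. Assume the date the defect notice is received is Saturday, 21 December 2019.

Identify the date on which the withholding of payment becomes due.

Adding 60 calendar days to 21 December 2019 gives 19 February 2020, which is the last day of the remediation period.
From Wednesday, 19 February 2020, 3 business days (Feb 20, Feb 21, Feb 24, skipping weekends) brings us to Monday, 24 February 2020, which is the date on which the withholding of payment becomes due.

24 February 2020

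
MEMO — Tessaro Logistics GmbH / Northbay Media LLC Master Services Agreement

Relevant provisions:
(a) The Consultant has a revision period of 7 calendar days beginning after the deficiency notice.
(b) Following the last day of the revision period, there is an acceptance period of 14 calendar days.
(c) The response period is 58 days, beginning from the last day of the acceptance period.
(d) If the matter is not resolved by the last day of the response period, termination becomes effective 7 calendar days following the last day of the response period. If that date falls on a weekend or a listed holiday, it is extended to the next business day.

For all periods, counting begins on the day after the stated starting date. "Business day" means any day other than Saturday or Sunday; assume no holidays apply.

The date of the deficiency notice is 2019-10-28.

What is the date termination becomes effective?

2020-01-22

The last day of the revision period: 7 calendar days after 2019-10-28 is 2019-11-04.
Adding 14 calendar days to 2019-11-04 gives 2019-11-18, which is the last day of the acceptance period.
The last day of the response period: 58 calendar days after 2019-11-18 is 2020-01-15.
The date termination becomes effective: 7 calendar days after 2020-01-15 is 2020-01-22. 2020-01-22 is a Wednesday, so no roll-forward applies.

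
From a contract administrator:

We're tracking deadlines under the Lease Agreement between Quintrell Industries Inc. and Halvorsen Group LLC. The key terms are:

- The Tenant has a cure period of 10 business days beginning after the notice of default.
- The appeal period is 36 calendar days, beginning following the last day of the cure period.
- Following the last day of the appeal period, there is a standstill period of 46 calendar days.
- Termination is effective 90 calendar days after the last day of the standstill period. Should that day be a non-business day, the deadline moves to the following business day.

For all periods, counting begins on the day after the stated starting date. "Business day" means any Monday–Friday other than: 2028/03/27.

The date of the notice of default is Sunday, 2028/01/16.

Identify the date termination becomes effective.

2028/07/18

The last day of the cure period: 10 business days after Sunday, 2028/01/16, skipping weekends — Jan 17, Jan 18, Jan 19, Jan 20, Jan 21, Jan 24, Jan 25, Jan 26, Jan 27, Jan 28 — lands on Friday, 2028/01/28.
Adding 36 calendar days to 2028/01/28 gives 2028/03/04, which is the last day of the appeal period.
The last day of the standstill period: 2028/03/04 + 46 days = 2028/04/19.
The date termination becomes effective: 2028/04/19 + 90 days = 2028/07/18. 2028/07/18 is a Tuesday and is not a listed holiday, so no roll-forward applies.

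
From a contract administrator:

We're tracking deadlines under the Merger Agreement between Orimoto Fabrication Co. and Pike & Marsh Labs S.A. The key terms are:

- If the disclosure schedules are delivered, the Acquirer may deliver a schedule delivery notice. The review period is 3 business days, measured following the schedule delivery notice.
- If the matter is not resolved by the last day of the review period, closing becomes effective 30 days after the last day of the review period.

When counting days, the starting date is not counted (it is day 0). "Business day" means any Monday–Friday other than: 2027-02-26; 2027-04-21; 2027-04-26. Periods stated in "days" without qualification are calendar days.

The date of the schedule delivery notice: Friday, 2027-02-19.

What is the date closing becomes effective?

The last day of the review period: 3 business days after Friday, 2027-02-19, skipping weekends — Feb 22, Feb 23, Feb 24 — lands on Wednesday, 2027-02-24.
Adding 30 calendar days to 2027-02-24 gives 2027-03-26, which is the date closing becomes effective.

2027-03-26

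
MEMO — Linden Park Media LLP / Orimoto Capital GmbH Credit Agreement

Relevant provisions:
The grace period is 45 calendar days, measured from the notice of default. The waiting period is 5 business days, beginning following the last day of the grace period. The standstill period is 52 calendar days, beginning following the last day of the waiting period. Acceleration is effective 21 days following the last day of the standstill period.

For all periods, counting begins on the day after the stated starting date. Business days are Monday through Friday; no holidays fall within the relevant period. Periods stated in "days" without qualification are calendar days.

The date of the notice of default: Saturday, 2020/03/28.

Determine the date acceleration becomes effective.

2020/07/31

The last day of the grace period: 2020/03/28 + 45 days = 2020/05/12.
The last day of the waiting period: counting 5 business days from Tuesday, 2020/05/12 (May 13, May 14, May 15, May 18, May 19, skipping weekends) reaches Tuesday, 2020/05/19.
The last day of the standstill period: 2020/05/19 + 52 days = 2020/07/10.
The date acceleration becomes effective: 21 calendar days after 2020/07/10 is 2020/07/31.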